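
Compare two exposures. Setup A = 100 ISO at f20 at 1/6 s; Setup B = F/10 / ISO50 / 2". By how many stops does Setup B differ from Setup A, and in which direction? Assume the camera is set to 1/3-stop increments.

Aperture: f/20 → f/18 → f/16 → f/14 → f/13 → f/11 → f/10 — 2 stops wider (brighter).
Shutter speed: 1/6 → 1/5 → 1/4 → 0.3 → 0.4 → 0.5 → 0.6 → 0.8 → 1 → 1.3 → 1.6 → 2 — 3 2/3 stops longer (brighter).
ISO: 100 → 80 → 64 → 50 — 1 stop lower (darker).
Net: +2 +3 2/3 −1 = +4 2/3 stops.

4 2/3 stops brighter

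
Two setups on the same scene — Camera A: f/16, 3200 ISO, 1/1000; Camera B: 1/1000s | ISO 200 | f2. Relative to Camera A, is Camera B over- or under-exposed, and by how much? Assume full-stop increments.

Aperture: f/16 → f/11 → f/8 → f/5.6 → f/4 → f/2.8 → f/2 — 6 stops larger aperture (brighter).
Shutter speed: unchanged.
ISO: 3200 → 1600 → 800 → 400 → 200 — 4 stops dropped (darker).
Net: +6 −4 = +2 stops.

2 stops brighter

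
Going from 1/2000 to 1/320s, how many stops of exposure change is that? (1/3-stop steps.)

2 2/3 stops

1/2000 → 1/1600 → 1/1250 → 1/1000 → 1/800 → 1/640 → 1/500 → 1/400 → 1/320 — count the steps: 8 third-stops = 2 2/3 stops.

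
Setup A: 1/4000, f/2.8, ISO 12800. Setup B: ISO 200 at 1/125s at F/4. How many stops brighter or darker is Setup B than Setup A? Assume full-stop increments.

2 stops darker

Aperture: f/2.8 → f/4 — 1 stop narrower (darker).
Shutter speed: 1/4000 → 1/2000 → 1/1000 → 1/500 → 1/250 → 1/125 — 5 stops longer (brighter).
ISO: 12800 → 6400 → 3200 → 1600 → 800 → 400 → 200 — 6 stops dropped (darker).
Net: −1 +5 −6 = −2 stops.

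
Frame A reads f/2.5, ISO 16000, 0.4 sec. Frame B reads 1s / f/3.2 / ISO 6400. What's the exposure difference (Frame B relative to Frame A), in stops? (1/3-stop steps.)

2/3 stop darker

Aperture: f/2.5 → f/2.8 → f/3.2 — 2/3 stop smaller aperture (darker).
Shutter speed: 0.4 → 0.5 → 0.6 → 0.8 → 1 — 1 1/3 stops slower (brighter).
ISO: 16000 → 12800 → 10000 → 8000 → 6400 — 1 1/3 stops lower (darker).
Net: −2/3 +1 1/3 −1 1/3 = −2/3 stops.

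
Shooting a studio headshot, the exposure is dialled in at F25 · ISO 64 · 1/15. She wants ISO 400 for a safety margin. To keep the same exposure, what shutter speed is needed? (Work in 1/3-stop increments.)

ISO: 64 → 80 → 100 → 125 → 160 → 200 → 250 → 320 → 400 — 2 2/3 stops higher (brighter).
Need 2 2/3 stops darker from the shutter speed: 1/15 → 1/20 → 1/25 → 1/30 → 1/40 → 1/50 → 1/60 → 1/80 → 1/100.

1/100s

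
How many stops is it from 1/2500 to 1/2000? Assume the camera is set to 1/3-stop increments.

1/3 stop

1/2500 → 1/2000 — count the steps: 1 third-stops = 1/3 stop.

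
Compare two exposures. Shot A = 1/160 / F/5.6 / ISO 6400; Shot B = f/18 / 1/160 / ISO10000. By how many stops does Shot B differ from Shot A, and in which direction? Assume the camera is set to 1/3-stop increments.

2 2/3 stops darker

Aperture: f/5.6 → f/6.3 → f/7.1 → f/8 → f/9 → f/10 → f/11 → f/13 → f/14 → f/16 → f/18 — 3 1/3 stops narrower (darker).
Shutter speed: unchanged.
ISO: 6400 → 8000 → 10000 — 2/3 stop higher (brighter).
Net: −3 1/3 +2/3 = −2 2/3 stops.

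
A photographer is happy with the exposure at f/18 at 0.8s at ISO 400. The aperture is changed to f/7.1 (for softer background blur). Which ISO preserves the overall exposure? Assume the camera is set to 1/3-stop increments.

Aperture: f/18 → f/16 → f/14 → f/13 → f/11 → f/10 → f/9 → f/8 → f/7.1 — 2 2/3 stops larger aperture (brighter).
Need 2 2/3 stops darker from the ISO: 400 → 320 → 250 → 200 → 160 → 125 → 100 → 80 → 64.

ISO 64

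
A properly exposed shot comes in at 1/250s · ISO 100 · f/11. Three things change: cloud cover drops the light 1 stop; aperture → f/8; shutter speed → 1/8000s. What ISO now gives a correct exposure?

ISO 3200

Scene light: 1 stop darker.
Aperture: f/11 → f/8 — 1 stop wider (brighter).
Shutter speed: 1/250 → 1/500 → 1/1000 → 1/2000 → 1/4000 → 1/8000 — 5 stops faster (darker).
Net so far: 5 stops darker. ISO: 100 → 200 → 400 → 800 → 1600 → 3200.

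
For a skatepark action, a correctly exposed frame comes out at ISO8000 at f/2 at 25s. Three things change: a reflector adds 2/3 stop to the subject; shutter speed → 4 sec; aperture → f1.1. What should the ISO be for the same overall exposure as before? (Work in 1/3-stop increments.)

ISO 10000

Scene light: 2/3 stop brighter.
Shutter speed: 25 → 20 → 15 → 13 → 10 → 8 → 6 → 5 → 4 — 2 2/3 stops shorter (darker).
Aperture: f/2 → f/1.8 → f/1.6 → f/1.4 → f/1.2 → f/1.1 — 1 2/3 stops larger aperture (brighter).
Net so far: 1/3 stop darker. ISO: 8000 → 10000.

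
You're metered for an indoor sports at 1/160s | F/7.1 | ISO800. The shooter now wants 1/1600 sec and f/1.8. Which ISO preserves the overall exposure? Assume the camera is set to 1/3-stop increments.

ISO 500

Shutter speed: 1/160 → 1/200 → 1/250 → 1/320 → 1/400 → 1/500 → 1/640 → 1/800 → 1/1000 → 1/1250 → 1/1600 — 3 1/3 stops faster (darker).
Aperture: f/7.1 → f/6.3 → f/5.6 → f/5 → f/4.5 → f/4 → f/3.5 → f/3.2 → f/2.8 → f/2.5 → f/2.2 → f/2 → f/1.8 — 4 stops wider (brighter).
Net change so far: 2/3 stop brighter. Offset with the ISO: 800 → 640 → 500.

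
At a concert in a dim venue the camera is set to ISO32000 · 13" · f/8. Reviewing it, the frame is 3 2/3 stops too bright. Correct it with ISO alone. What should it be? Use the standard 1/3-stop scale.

ISO 2500

Overexposed by 3 2/3 stops → need 3 2/3 stops darker.
ISO: 32000 → 25600 → 20000 → 16000 → 12800 → 10000 → 8000 → 6400 → 5000 → 4000 → 3200 → 2500.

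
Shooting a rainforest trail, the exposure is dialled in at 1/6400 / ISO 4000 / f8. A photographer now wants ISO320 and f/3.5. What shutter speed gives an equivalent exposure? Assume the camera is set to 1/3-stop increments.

ISO: 4000 → 3200 → 2500 → 2000 → 1600 → 1250 → 1000 → 800 → 640 → 500 → 400 → 320 — 3 2/3 stops dropped (darker).
Aperture: f/8 → f/7.1 → f/6.3 → f/5.6 → f/5 → f/4.5 → f/4 → f/3.5 — 2 1/3 stops larger aperture (brighter).
Net change so far: 1 1/3 stops darker. Offset with the shutter speed: 1/6400 → 1/5000 → 1/4000 → 1/3200 → 1/2500.

1/2500s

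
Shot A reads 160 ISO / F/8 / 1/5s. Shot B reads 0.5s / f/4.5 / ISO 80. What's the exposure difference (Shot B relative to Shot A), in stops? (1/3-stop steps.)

2 stops brighter

Aperture: f/8 → f/7.1 → f/6.3 → f/5.6 → f/5 → f/4.5 — 1 2/3 stops larger aperture (brighter).
Shutter speed: 1/5 → 1/4 → 0.3 → 0.4 → 0.5 — 1 1/3 stops slower (brighter).
ISO: 160 → 125 → 100 → 80 — 1 stop lower (darker).
Net: +1 2/3 +1 1/3 −1 = +2 stops.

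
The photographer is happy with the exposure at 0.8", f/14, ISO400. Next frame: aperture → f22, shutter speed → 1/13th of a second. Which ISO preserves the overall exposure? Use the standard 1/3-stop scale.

ISO 10000

Aperture: f/14 → f/16 → f/18 → f/20 → f/22 — 1 1/3 stops narrower (darker).
Shutter speed: 0.8 → 0.6 → 0.5 → 0.4 → 0.3 → 1/4 → 1/5 → 1/6 → 1/8 → 1/10 → 1/13 — 3 1/3 stops shorter (darker).
Net change so far: 4 2/3 stops darker. Offset with the ISO: 400 → 500 → 640 → 800 → 1000 → 1250 → 1600 → 2000 → 2500 → 3200 → 4000 → 5000 → 6400 → 8000 → 10000.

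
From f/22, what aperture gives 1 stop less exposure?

f/32

Aperture: f/22 → f/32 — 1 stop stopped down (darker).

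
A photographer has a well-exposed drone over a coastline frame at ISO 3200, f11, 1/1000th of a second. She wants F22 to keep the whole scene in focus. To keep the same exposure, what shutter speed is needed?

Aperture: f/11 → f/16 → f/22 — 2 stops narrower (darker).
Need 2 stops brighter from the shutter speed: 1/1000 → 1/500 → 1/250.

1/250s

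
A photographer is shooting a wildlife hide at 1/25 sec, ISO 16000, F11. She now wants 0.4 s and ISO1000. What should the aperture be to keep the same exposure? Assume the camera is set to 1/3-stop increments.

f/9

Shutter speed: 1/25 → 1/20 → 1/15 → 1/13 → 1/10 → 1/8 → 1/6 → 1/5 → 1/4 → 0.3 → 0.4 — 3 1/3 stops longer (brighter).
ISO: 16000 → 12800 → 10000 → 8000 → 6400 → 5000 → 4000 → 3200 → 2500 → 2000 → 1600 → 1250 → 1000 — 4 stops lower (darker).
Net change so far: 2/3 stop darker. Offset with the aperture: f/11 → f/10 → f/9.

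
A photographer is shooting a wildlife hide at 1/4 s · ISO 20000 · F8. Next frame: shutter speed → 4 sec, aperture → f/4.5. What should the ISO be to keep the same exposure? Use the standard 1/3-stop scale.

Shutter speed: 1/4 → 0.3 → 0.4 → 0.5 → 0.6 → 0.8 → 1 → 1.3 → 1.6 → 2 → 2.5 → 3.2 → 4 — 4 stops longer (brighter).
Aperture: f/8 → f/7.1 → f/6.3 → f/5.6 → f/5 → f/4.5 — 1 2/3 stops opened up (brighter).
Net change so far: 5 2/3 stops brighter. Offset with the ISO: 20000 → 16000 → 12800 → 10000 → 8000 → 6400 → 5000 → 4000 → 3200 → 2500 → 2000 → 1600 → 1250 → 1000 → 800 → 640 → 500 → 400.

ISO 400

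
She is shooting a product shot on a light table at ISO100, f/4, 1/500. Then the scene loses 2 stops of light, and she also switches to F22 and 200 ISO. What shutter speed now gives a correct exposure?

Scene light: 2 stops darker.
Aperture: f/4 → f/5.6 → f/8 → f/11 → f/16 → f/22 — 5 stops smaller aperture (darker).
ISO: 100 → 200 — 1 stop higher (brighter).
Net so far: 6 stops darker. Shutter speed: 1/500 → 1/250 → 1/125 → 1/60 → 1/30 → 1/15 → 1/8.

1/8s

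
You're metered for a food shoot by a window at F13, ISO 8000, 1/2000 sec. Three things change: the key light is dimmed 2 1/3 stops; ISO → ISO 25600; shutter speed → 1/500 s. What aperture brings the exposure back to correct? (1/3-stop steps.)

Scene light: 2 1/3 stops darker.
ISO: 8000 → 10000 → 12800 → 16000 → 20000 → 25600 — 1 2/3 stops higher (brighter).
Shutter speed: 1/2000 → 1/1600 → 1/1250 → 1/1000 → 1/800 → 1/640 → 1/500 — 2 stops longer (brighter).
Net so far: 1 1/3 stops brighter. Aperture: f/13 → f/14 → f/16 → f/18 → f/20.

f/20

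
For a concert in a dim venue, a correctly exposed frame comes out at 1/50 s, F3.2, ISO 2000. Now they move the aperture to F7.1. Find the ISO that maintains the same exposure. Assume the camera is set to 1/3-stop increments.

Aperture: f/3.2 → f/3.5 → f/4 → f/4.5 → f/5 → f/5.6 → f/6.3 → f/7.1 — 2 1/3 stops narrower (darker).
Need 2 1/3 stops brighter from the ISO: 2000 → 2500 → 3200 → 4000 → 5000 → 6400 → 8000 → 10000.

ISO 10000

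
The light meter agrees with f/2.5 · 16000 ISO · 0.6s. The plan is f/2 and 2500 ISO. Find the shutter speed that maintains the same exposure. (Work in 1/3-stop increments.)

Aperture: f/2.5 → f/2.2 → f/2 — 2/3 stop opened up (brighter).
ISO: 16000 → 12800 → 10000 → 8000 → 6400 → 5000 → 4000 → 3200 → 2500 — 2 2/3 stops lower (darker).
Net change so far: 2 stops darker. Offset with the shutter speed: 0.6 → 0.8 → 1 → 1.3 → 1.6 → 2 → 2.5.

2.5 s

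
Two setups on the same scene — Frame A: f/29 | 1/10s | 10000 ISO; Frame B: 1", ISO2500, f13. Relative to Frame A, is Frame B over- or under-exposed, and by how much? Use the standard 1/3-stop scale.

Aperture: f/29 → f/25 → f/22 → f/20 → f/18 → f/16 → f/14 → f/13 — 2 1/3 stops larger aperture (brighter).
Shutter speed: 1/10 → 1/8 → 1/6 → 1/5 → 1/4 → 0.3 → 0.4 → 0.5 → 0.6 → 0.8 → 1 — 3 1/3 stops longer (brighter).
ISO: 10000 → 8000 → 6400 → 5000 → 4000 → 3200 → 2500 — 2 stops dropped (darker).
Net: +2 1/3 +3 1/3 −2 = +3 2/3 stops.

3 2/3 stops brighter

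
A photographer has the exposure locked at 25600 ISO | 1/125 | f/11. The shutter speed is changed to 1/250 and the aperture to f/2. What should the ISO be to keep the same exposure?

ISO 1600

Shutter speed: 1/125 → 1/250 — 1 stop shorter (darker).
Aperture: f/11 → f/8 → f/5.6 → f/4 → f/2.8 → f/2 — 5 stops opened up (brighter).
Net change so far: 4 stops brighter. Offset with the ISO: 25600 → 12800 → 6400 → 3200 → 1600.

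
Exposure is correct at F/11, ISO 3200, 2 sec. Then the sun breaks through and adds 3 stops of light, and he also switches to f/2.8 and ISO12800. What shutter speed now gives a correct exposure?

Scene light: 3 stops brighter.
Aperture: f/11 → f/8 → f/5.6 → f/4 → f/2.8 — 4 stops wider (brighter).
ISO: 3200 → 6400 → 12800 — 2 stops raised (brighter).
Net so far: 9 stops brighter. Shutter speed: 2 → 1 → 1/2 → 1/4 → 1/8 → 1/15 → 1/30 → 1/60 → 1/125 → 1/250.

1/250s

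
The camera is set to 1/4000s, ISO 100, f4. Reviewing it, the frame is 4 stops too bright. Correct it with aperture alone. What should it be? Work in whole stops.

Overexposed by 4 stops → need 4 stops darker.
Aperture: f/4 → f/5.6 → f/8 → f/11 → f/16.

f/16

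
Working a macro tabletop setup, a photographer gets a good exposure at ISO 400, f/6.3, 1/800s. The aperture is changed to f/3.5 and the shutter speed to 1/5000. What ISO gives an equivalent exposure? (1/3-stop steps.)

Aperture: f/6.3 → f/5.6 → f/5 → f/4.5 → f/4 → f/3.5 — 1 2/3 stops larger aperture (brighter).
Shutter speed: 1/800 → 1/1000 → 1/1250 → 1/1600 → 1/2000 → 1/2500 → 1/3200 → 1/4000 → 1/5000 — 2 2/3 stops shorter (darker).
Net change so far: 1 stop darker. Offset with the ISO: 400 → 500 → 640 → 800.

ISO 800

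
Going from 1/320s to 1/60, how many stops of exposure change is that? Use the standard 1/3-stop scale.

2 1/3 stops

1/320 → 1/250 → 1/200 → 1/160 → 1/125 → 1/100 → 1/80 → 1/60 — count the steps: 7 third-stops = 2 1/3 stops.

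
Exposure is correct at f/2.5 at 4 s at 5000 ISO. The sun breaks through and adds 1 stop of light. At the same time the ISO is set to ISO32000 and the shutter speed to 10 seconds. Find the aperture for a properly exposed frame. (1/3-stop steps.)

f/14

Scene light: 1 stop brighter.
ISO: 5000 → 6400 → 8000 → 10000 → 12800 → 16000 → 20000 → 25600 → 32000 — 2 2/3 stops higher (brighter).
Shutter speed: 4 → 5 → 6 → 8 → 10 — 1 1/3 stops longer (brighter).
Net so far: 5 stops brighter. Aperture: f/2.5 → f/2.8 → f/3.2 → f/3.5 → f/4 → f/4.5 → f/5 → f/5.6 → f/6.3 → f/7.1 → f/8 → f/9 → f/10 → f/11 → f/13 → f/14.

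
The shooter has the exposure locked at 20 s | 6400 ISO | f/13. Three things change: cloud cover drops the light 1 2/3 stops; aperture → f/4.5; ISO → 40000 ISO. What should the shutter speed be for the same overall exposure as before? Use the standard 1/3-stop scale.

Scene light: 1 2/3 stops darker.
Aperture: f/13 → f/11 → f/10 → f/9 → f/8 → f/7.1 → f/6.3 → f/5.6 → f/5 → f/4.5 — 3 stops larger aperture (brighter).
ISO: 6400 → 8000 → 10000 → 12800 → 16000 → 20000 → 25600 → 32000 → 40000 — 2 2/3 stops raised (brighter).
Net so far: 4 stops brighter. Shutter speed: 20 → 15 → 13 → 10 → 8 → 6 → 5 → 4 → 3.2 → 2.5 → 2 → 1.6 → 1.3.

1.3 s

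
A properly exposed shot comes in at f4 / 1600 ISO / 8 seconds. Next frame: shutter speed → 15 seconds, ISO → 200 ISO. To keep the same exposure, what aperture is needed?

Shutter speed: 8 → 15 — 1 stop slower (brighter).
ISO: 1600 → 800 → 400 → 200 — 3 stops dropped (darker).
Net change so far: 2 stops darker. Offset with the aperture: f/4 → f/2.8 → f/2.

f/2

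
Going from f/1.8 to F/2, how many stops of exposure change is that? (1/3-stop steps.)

1/3 stop

f/1.8 → f/2 — count the steps: 1 third-stops = 1/3 stop.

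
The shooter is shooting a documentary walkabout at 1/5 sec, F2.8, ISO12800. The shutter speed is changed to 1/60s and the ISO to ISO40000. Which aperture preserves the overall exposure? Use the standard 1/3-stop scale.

f/1.4

Shutter speed: 1/5 → 1/6 → 1/8 → 1/10 → 1/13 → 1/15 → 1/20 → 1/25 → 1/30 → 1/40 → 1/50 → 1/60 — 3 2/3 stops faster (darker).
ISO: 12800 → 16000 → 20000 → 25600 → 32000 → 40000 — 1 2/3 stops raised (brighter).
Net change so far: 2 stops darker. Offset with the aperture: f/2.8 → f/2.5 → f/2.2 → f/2 → f/1.8 → f/1.6 → f/1.4.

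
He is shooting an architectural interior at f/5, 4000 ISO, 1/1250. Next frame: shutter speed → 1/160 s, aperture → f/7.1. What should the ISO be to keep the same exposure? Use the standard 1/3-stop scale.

Shutter speed: 1/1250 → 1/1000 → 1/800 → 1/640 → 1/500 → 1/400 → 1/320 → 1/250 → 1/200 → 1/160 — 3 stops longer (brighter).
Aperture: f/5 → f/5.6 → f/6.3 → f/7.1 — 1 stop narrower (darker).
Net change so far: 2 stops brighter. Offset with the ISO: 4000 → 3200 → 2500 → 2000 → 1600 → 1250 → 1000.

ISO 1000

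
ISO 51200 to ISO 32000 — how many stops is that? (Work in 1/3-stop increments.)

2/3 stop

51200 → 40000 → 32000 — count the steps: 2 third-stops = 2/3 stop.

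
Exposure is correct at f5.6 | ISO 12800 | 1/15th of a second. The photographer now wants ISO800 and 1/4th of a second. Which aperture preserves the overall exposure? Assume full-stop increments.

f/2.8

ISO: 12800 → 6400 → 3200 → 1600 → 800 — 4 stops lower (darker).
Shutter speed: 1/15 → 1/8 → 1/4 — 2 stops slower (brighter).
Net change so far: 2 stops darker. Offset with the aperture: f/5.6 → f/4 → f/2.8.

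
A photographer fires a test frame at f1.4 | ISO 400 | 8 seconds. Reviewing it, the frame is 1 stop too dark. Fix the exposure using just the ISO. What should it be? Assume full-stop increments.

Underexposed by 1 stop → need 1 stop brighter.
ISO: 400 → 800.

ISO 800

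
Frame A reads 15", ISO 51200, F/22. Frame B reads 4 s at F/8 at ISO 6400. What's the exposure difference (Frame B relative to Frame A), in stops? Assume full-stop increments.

2 stops darker

Aperture: f/22 → f/16 → f/11 → f/8 — 3 stops opened up (brighter).
Shutter speed: 15 → 8 → 4 — 2 stops faster (darker).
ISO: 51200 → 25600 → 12800 → 6400 — 3 stops dropped (darker).
Net: +3 −2 −3 = −2 stops.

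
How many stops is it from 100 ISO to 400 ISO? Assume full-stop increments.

2 stops

100 → 200 → 400 — count the steps: 2 stops.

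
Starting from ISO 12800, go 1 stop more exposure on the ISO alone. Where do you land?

ISO: 12800 → 25600 — 1 stop raised (brighter).

ISO 25600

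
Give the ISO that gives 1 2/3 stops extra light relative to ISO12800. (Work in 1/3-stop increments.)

ISO 40000

ISO: 12800 → 16000 → 20000 → 25600 → 32000 → 40000 — 1 2/3 stops higher (brighter).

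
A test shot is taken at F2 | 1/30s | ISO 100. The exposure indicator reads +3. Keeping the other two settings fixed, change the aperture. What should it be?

f/5.6

Overexposed by 3 stops → need 3 stops darker.
Aperture: f/2 → f/2.8 → f/4 → f/5.6.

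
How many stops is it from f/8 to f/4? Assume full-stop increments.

2 stops

f/8 → f/5.6 → f/4 — count the steps: 2 stops.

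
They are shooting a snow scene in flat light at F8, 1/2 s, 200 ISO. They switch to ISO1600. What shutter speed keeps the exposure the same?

1/15s

ISO: 200 → 400 → 800 → 1600 — 3 stops raised (brighter).
Need 3 stops darker from the shutter speed: 1/2 → 1/4 → 1/8 → 1/15.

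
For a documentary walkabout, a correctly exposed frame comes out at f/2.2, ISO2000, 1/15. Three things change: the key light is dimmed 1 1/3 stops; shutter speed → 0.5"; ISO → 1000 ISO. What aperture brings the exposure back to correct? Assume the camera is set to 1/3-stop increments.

Scene light: 1 1/3 stops darker.
Shutter speed: 1/15 → 1/13 → 1/10 → 1/8 → 1/6 → 1/5 → 1/4 → 0.3 → 0.4 → 0.5 — 3 stops slower (brighter).
ISO: 2000 → 1600 → 1250 → 1000 — 1 stop lower (darker).
Net so far: 2/3 stop brighter. Aperture: f/2.2 → f/2.5 → f/2.8.

f/2.8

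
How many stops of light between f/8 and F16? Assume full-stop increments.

f/8 → f/11 → f/16 — count the steps: 2 stops.

2 stops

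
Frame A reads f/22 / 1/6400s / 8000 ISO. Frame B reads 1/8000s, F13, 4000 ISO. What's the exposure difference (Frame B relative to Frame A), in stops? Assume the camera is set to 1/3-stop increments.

1/3 stop brighter

Aperture: f/22 → f/20 → f/18 → f/16 → f/14 → f/13 — 1 2/3 stops opened up (brighter).
Shutter speed: 1/6400 → 1/8000 — 1/3 stop shorter (darker).
ISO: 8000 → 6400 → 5000 → 4000 — 1 stop lower (darker).
Net: +1 2/3 −1/3 −1 = +1/3 stops.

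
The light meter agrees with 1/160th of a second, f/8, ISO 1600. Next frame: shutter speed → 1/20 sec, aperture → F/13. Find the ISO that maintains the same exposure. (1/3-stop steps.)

Shutter speed: 1/160 → 1/125 → 1/100 → 1/80 → 1/60 → 1/50 → 1/40 → 1/30 → 1/25 → 1/20 — 3 stops longer (brighter).
Aperture: f/8 → f/9 → f/10 → f/11 → f/13 — 1 1/3 stops smaller aperture (darker).
Net change so far: 1 2/3 stops brighter. Offset with the ISO: 1600 → 1250 → 1000 → 800 → 640 → 500.

ISO 500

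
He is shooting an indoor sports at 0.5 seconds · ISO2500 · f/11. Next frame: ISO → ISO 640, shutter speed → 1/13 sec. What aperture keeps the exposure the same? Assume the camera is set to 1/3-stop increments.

f/2.2

ISO: 2500 → 2000 → 1600 → 1250 → 1000 → 800 → 640 — 2 stops lower (darker).
Shutter speed: 0.5 → 0.4 → 0.3 → 1/4 → 1/5 → 1/6 → 1/8 → 1/10 → 1/13 — 2 2/3 stops shorter (darker).
Net change so far: 4 2/3 stops darker. Offset with the aperture: f/11 → f/10 → f/9 → f/8 → f/7.1 → f/6.3 → f/5.6 → f/5 → f/4.5 → f/4 → f/3.5 → f/3.2 → f/2.8 → f/2.5 → f/2.2.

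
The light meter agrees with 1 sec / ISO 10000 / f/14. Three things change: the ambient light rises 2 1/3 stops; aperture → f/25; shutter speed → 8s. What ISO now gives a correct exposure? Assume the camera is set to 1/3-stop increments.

ISO 800

Scene light: 2 1/3 stops brighter.
Aperture: f/14 → f/16 → f/18 → f/20 → f/22 → f/25 — 1 2/3 stops stopped down (darker).
Shutter speed: 1 → 1.3 → 1.6 → 2 → 2.5 → 3.2 → 4 → 5 → 6 → 8 — 3 stops slower (brighter).
Net so far: 3 2/3 stops brighter. ISO: 10000 → 8000 → 6400 → 5000 → 4000 → 3200 → 2500 → 2000 → 1600 → 1250 → 1000 → 800.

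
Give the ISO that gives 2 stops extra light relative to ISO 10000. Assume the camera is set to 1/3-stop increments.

ISO: 10000 → 12800 → 16000 → 20000 → 25600 → 32000 → 40000 — 2 stops raised (brighter).

ISO 40000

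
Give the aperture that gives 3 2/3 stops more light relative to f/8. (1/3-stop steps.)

Aperture: f/8 → f/7.1 → f/6.3 → f/5.6 → f/5 → f/4.5 → f/4 → f/3.5 → f/3.2 → f/2.8 → f/2.5 → f/2.2 — 3 2/3 stops larger aperture (brighter).

f/2.2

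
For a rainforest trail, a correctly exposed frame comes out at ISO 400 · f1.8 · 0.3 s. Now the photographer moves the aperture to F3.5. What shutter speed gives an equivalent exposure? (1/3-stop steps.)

1.3 s

Aperture: f/1.8 → f/2 → f/2.2 → f/2.5 → f/2.8 → f/3.2 → f/3.5 — 2 stops stopped down (darker).
Need 2 stops brighter from the shutter speed: 0.3 → 0.4 → 0.5 → 0.6 → 0.8 → 1 → 1.3.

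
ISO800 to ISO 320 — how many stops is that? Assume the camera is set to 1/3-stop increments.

1 1/3 stops

800 → 640 → 500 → 400 → 320 — count the steps: 4 third-stops = 1 1/3 stops.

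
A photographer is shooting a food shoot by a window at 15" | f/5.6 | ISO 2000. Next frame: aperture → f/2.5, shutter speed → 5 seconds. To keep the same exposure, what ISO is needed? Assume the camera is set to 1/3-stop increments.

Aperture: f/5.6 → f/5 → f/4.5 → f/4 → f/3.5 → f/3.2 → f/2.8 → f/2.5 — 2 1/3 stops wider (brighter).
Shutter speed: 15 → 13 → 10 → 8 → 6 → 5 — 1 2/3 stops faster (darker).
Net change so far: 2/3 stop brighter. Offset with the ISO: 2000 → 1600 → 1250.

ISO 1250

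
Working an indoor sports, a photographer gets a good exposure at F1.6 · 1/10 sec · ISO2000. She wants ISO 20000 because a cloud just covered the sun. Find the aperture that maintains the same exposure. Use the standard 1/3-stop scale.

ISO: 2000 → 2500 → 3200 → 4000 → 5000 → 6400 → 8000 → 10000 → 12800 → 16000 → 20000 — 3 1/3 stops higher (brighter).
Need 3 1/3 stops darker from the aperture: f/1.6 → f/1.8 → f/2 → f/2.2 → f/2.5 → f/2.8 → f/3.2 → f/3.5 → f/4 → f/4.5 → f/5.

f/5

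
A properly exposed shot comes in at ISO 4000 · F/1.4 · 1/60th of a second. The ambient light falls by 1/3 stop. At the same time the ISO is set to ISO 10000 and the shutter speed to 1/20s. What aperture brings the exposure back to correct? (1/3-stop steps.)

f/3.5

Scene light: 1/3 stop darker.
ISO: 4000 → 5000 → 6400 → 8000 → 10000 — 1 1/3 stops higher (brighter).
Shutter speed: 1/60 → 1/50 → 1/40 → 1/30 → 1/25 → 1/20 — 1 2/3 stops slower (brighter).
Net so far: 2 2/3 stops brighter. Aperture: f/1.4 → f/1.6 → f/1.8 → f/2 → f/2.2 → f/2.5 → f/2.8 → f/3.2 → f/3.5.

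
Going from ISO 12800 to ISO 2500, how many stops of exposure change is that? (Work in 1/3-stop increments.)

12800 → 10000 → 8000 → 6400 → 5000 → 4000 → 3200 → 2500 — count the steps: 7 third-stops = 2 1/3 stops.

2 1/3 stops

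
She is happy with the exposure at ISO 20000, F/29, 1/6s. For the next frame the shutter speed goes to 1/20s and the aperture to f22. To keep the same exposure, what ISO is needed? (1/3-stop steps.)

ISO 40000

Shutter speed: 1/6 → 1/8 → 1/10 → 1/13 → 1/15 → 1/20 — 1 2/3 stops faster (darker).
Aperture: f/29 → f/25 → f/22 — 2/3 stop larger aperture (brighter).
Net change so far: 1 stop darker. Offset with the ISO: 20000 → 25600 → 32000 → 40000.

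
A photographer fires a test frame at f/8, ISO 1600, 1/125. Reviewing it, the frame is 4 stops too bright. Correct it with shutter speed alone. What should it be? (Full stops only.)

Overexposed by 4 stops → need 4 stops darker.
Shutter speed: 1/125 → 1/250 → 1/500 → 1/1000 → 1/2000.

1/2000s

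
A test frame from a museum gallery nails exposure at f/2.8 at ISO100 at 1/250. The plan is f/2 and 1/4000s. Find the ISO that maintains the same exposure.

Aperture: f/2.8 → f/2 — 1 stop opened up (brighter).
Shutter speed: 1/250 → 1/500 → 1/1000 → 1/2000 → 1/4000 — 4 stops faster (darker).
Net change so far: 3 stops darker. Offset with the ISO: 100 → 200 → 400 → 800.

ISO 800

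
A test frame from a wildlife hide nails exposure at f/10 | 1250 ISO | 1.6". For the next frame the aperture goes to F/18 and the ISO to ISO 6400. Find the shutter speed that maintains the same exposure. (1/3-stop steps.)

Aperture: f/10 → f/11 → f/13 → f/14 → f/16 → f/18 — 1 2/3 stops smaller aperture (darker).
ISO: 1250 → 1600 → 2000 → 2500 → 3200 → 4000 → 5000 → 6400 — 2 1/3 stops raised (brighter).
Net change so far: 2/3 stop brighter. Offset with the shutter speed: 1.6 → 1.3 → 1.

1 s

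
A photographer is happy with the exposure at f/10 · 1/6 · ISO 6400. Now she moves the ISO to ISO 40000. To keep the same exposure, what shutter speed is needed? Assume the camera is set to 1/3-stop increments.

ISO: 6400 → 8000 → 10000 → 12800 → 16000 → 20000 → 25600 → 32000 → 40000 — 2 2/3 stops higher (brighter).
Need 2 2/3 stops darker from the shutter speed: 1/6 → 1/8 → 1/10 → 1/13 → 1/15 → 1/20 → 1/25 → 1/30 → 1/40.

1/40s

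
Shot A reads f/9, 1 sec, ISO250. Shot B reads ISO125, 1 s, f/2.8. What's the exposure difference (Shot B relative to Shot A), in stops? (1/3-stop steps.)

2 1/3 stops brighter

Aperture: f/9 → f/8 → f/7.1 → f/6.3 → f/5.6 → f/5 → f/4.5 → f/4 → f/3.5 → f/3.2 → f/2.8 — 3 1/3 stops larger aperture (brighter).
Shutter speed: unchanged.
ISO: 250 → 200 → 160 → 125 — 1 stop dropped (darker).
Net: +3 1/3 −1 = +2 1/3 stops.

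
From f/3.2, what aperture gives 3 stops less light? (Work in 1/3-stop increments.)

f/9

Aperture: f/3.2 → f/3.5 → f/4 → f/4.5 → f/5 → f/5.6 → f/6.3 → f/7.1 → f/8 → f/9 — 3 stops narrower (darker).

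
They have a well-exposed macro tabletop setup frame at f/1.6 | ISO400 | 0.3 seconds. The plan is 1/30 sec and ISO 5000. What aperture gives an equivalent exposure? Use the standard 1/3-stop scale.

Shutter speed: 0.3 → 1/4 → 1/5 → 1/6 → 1/8 → 1/10 → 1/13 → 1/15 → 1/20 → 1/25 → 1/30 — 3 1/3 stops faster (darker).
ISO: 400 → 500 → 640 → 800 → 1000 → 1250 → 1600 → 2000 → 2500 → 3200 → 4000 → 5000 — 3 2/3 stops higher (brighter).
Net change so far: 1/3 stop brighter. Offset with the aperture: f/1.6 → f/1.8.

f/1.8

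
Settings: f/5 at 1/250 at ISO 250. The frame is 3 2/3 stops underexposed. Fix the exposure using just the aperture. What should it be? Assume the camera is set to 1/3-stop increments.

f/1.4

Underexposed by 3 2/3 stops → need 3 2/3 stops brighter.
Aperture: f/5 → f/4.5 → f/4 → f/3.5 → f/3.2 → f/2.8 → f/2.5 → f/2.2 → f/2 → f/1.8 → f/1.6 → f/1.4.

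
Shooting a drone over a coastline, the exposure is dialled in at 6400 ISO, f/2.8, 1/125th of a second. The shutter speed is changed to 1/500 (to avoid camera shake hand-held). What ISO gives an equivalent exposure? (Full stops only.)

Shutter speed: 1/125 → 1/250 → 1/500 — 2 stops faster (darker).
Need 2 stops brighter from the ISO: 6400 → 12800 → 25600.

ISO 25600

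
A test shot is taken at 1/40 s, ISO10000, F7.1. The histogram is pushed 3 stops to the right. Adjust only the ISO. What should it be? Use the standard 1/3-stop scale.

Overexposed by 3 stops → need 3 stops darker.
ISO: 10000 → 8000 → 6400 → 5000 → 4000 → 3200 → 2500 → 2000 → 1600 → 1250.

ISO 1250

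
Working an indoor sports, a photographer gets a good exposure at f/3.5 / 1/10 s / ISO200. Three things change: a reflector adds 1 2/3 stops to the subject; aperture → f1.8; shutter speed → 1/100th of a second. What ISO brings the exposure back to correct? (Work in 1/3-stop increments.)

Scene light: 1 2/3 stops brighter.
Aperture: f/3.5 → f/3.2 → f/2.8 → f/2.5 → f/2.2 → f/2 → f/1.8 — 2 stops wider (brighter).
Shutter speed: 1/10 → 1/13 → 1/15 → 1/20 → 1/25 → 1/30 → 1/40 → 1/50 → 1/60 → 1/80 → 1/100 — 3 1/3 stops shorter (darker).
Net so far: 1/3 stop brighter. ISO: 200 → 160.

ISO 160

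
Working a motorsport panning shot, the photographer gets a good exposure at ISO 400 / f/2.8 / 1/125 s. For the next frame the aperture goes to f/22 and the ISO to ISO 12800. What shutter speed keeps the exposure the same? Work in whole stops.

1/60s

Aperture: f/2.8 → f/4 → f/5.6 → f/8 → f/11 → f/16 → f/22 — 6 stops smaller aperture (darker).
ISO: 400 → 800 → 1600 → 3200 → 6400 → 12800 — 5 stops raised (brighter).
Net change so far: 1 stop darker. Offset with the shutter speed: 1/125 → 1/60.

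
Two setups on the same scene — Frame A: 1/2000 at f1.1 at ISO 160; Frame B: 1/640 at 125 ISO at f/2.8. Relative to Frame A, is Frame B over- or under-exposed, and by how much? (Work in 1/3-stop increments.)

1 1/3 stops darker

Aperture: f/1.1 → f/1.2 → f/1.4 → f/1.6 → f/1.8 → f/2 → f/2.2 → f/2.5 → f/2.8 — 2 2/3 stops narrower (darker).
Shutter speed: 1/2000 → 1/1600 → 1/1250 → 1/1000 → 1/800 → 1/640 — 1 2/3 stops slower (brighter).
ISO: 160 → 125 — 1/3 stop dropped (darker).
Net: −2 2/3 +1 2/3 −1/3 = −1 1/3 stops.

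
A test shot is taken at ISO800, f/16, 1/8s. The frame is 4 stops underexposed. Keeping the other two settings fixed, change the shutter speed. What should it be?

2 s

Underexposed by 4 stops → need 4 stops brighter.
Shutter speed: 1/8 → 1/4 → 1/2 → 1 → 2.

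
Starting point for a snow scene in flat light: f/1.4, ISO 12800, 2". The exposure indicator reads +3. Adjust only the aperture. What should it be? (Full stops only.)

f/4

Overexposed by 3 stops → need 3 stops darker.
Aperture: f/1.4 → f/2 → f/2.8 → f/4.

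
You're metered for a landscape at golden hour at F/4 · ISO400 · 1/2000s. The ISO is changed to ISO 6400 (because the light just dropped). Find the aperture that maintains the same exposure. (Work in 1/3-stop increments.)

f/16

ISO: 400 → 500 → 640 → 800 → 1000 → 1250 → 1600 → 2000 → 2500 → 3200 → 4000 → 5000 → 6400 — 4 stops higher (brighter).
Need 4 stops darker from the aperture: f/4 → f/4.5 → f/5 → f/5.6 → f/6.3 → f/7.1 → f/8 → f/9 → f/10 → f/11 → f/13 → f/14 → f/16.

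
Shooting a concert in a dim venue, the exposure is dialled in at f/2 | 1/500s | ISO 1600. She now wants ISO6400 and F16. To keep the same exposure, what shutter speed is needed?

1/30s

ISO: 1600 → 3200 → 6400 — 2 stops higher (brighter).
Aperture: f/2 → f/2.8 → f/4 → f/5.6 → f/8 → f/11 → f/16 — 6 stops smaller aperture (darker).
Net change so far: 4 stops darker. Offset with the shutter speed: 1/500 → 1/250 → 1/125 → 1/60 → 1/30.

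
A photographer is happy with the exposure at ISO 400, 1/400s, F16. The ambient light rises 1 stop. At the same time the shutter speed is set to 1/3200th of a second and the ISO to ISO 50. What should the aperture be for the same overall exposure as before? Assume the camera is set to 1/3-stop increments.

f/2.8

Scene light: 1 stop brighter.
Shutter speed: 1/400 → 1/500 → 1/640 → 1/800 → 1/1000 → 1/1250 → 1/1600 → 1/2000 → 1/2500 → 1/3200 — 3 stops faster (darker).
ISO: 400 → 320 → 250 → 200 → 160 → 125 → 100 → 80 → 64 → 50 — 3 stops dropped (darker).
Net so far: 5 stops darker. Aperture: f/16 → f/14 → f/13 → f/11 → f/10 → f/9 → f/8 → f/7.1 → f/6.3 → f/5.6 → f/5 → f/4.5 → f/4 → f/3.5 → f/3.2 → f/2.8.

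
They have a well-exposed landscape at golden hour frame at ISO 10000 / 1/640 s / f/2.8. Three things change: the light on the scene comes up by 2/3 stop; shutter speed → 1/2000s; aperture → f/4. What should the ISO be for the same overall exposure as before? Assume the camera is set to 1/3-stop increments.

Scene light: 2/3 stop brighter.
Shutter speed: 1/640 → 1/800 → 1/1000 → 1/1250 → 1/1600 → 1/2000 — 1 2/3 stops shorter (darker).
Aperture: f/2.8 → f/3.2 → f/3.5 → f/4 — 1 stop narrower (darker).
Net so far: 2 stops darker. ISO: 10000 → 12800 → 16000 → 20000 → 25600 → 32000 → 40000.

ISO 40000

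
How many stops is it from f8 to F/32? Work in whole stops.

4 stops

f/8 → f/11 → f/16 → f/22 → f/32 — count the steps: 4 stops.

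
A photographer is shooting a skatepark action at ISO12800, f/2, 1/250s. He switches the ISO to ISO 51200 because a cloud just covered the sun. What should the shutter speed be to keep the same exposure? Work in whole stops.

ISO: 12800 → 25600 → 51200 — 2 stops higher (brighter).
Need 2 stops darker from the shutter speed: 1/250 → 1/500 → 1/1000.

1/1000s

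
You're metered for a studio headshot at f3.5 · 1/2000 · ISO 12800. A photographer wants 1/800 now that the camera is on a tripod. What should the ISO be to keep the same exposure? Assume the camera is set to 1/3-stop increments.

ISO 5000

Shutter speed: 1/2000 → 1/1600 → 1/1250 → 1/1000 → 1/800 — 1 1/3 stops slower (brighter).
Need 1 1/3 stops darker from the ISO: 12800 → 10000 → 8000 → 6400 → 5000.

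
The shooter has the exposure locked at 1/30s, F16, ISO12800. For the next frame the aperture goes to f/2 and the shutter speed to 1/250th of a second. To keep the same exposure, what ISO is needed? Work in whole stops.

Aperture: f/16 → f/11 → f/8 → f/5.6 → f/4 → f/2.8 → f/2 — 6 stops larger aperture (brighter).
Shutter speed: 1/30 → 1/60 → 1/125 → 1/250 — 3 stops faster (darker).
Net change so far: 3 stops brighter. Offset with the ISO: 12800 → 6400 → 3200 → 1600.

ISO 1600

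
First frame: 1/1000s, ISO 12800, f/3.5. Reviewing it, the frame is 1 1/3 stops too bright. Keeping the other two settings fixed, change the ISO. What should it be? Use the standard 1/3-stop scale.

Overexposed by 1 1/3 stops → need 1 1/3 stops darker.
ISO: 12800 → 10000 → 8000 → 6400 → 5000.

ISO 5000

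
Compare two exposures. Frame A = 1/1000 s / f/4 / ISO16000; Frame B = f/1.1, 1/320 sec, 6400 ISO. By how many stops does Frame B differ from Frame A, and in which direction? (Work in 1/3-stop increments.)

4 stops brighter

Aperture: f/4 → f/3.5 → f/3.2 → f/2.8 → f/2.5 → f/2.2 → f/2 → f/1.8 → f/1.6 → f/1.4 → f/1.2 → f/1.1 — 3 2/3 stops opened up (brighter).
Shutter speed: 1/1000 → 1/800 → 1/640 → 1/500 → 1/400 → 1/320 — 1 2/3 stops slower (brighter).
ISO: 16000 → 12800 → 10000 → 8000 → 6400 — 1 1/3 stops lower (darker).
Net: +3 2/3 +1 2/3 −1 1/3 = +4 stops.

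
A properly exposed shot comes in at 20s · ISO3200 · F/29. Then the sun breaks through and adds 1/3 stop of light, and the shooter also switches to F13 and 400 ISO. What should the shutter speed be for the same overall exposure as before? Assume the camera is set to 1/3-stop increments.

Scene light: 1/3 stop brighter.
Aperture: f/29 → f/25 → f/22 → f/20 → f/18 → f/16 → f/14 → f/13 — 2 1/3 stops larger aperture (brighter).
ISO: 3200 → 2500 → 2000 → 1600 → 1250 → 1000 → 800 → 640 → 500 → 400 — 3 stops lower (darker).
Net so far: 1/3 stop darker. Shutter speed: 20 → 25.

25 s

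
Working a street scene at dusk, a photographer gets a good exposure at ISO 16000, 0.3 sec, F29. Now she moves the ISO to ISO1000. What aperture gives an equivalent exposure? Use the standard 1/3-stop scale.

ISO: 16000 → 12800 → 10000 → 8000 → 6400 → 5000 → 4000 → 3200 → 2500 → 2000 → 1600 → 1250 → 1000 — 4 stops lower (darker).
Need 4 stops brighter from the aperture: f/29 → f/25 → f/22 → f/20 → f/18 → f/16 → f/14 → f/13 → f/11 → f/10 → f/9 → f/8 → f/7.1.

f/7.1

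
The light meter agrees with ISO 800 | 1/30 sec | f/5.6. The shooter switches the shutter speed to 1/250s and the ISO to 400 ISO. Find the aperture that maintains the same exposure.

Shutter speed: 1/30 → 1/60 → 1/125 → 1/250 — 3 stops shorter (darker).
ISO: 800 → 400 — 1 stop lower (darker).
Net change so far: 4 stops darker. Offset with the aperture: f/5.6 → f/4 → f/2.8 → f/2 → f/1.4.

f/1.4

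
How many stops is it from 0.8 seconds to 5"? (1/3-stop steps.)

0.8 → 1 → 1.3 → 1.6 → 2 → 2.5 → 3.2 → 4 → 5 — count the steps: 8 third-stops = 2 2/3 stops.

2 2/3 stops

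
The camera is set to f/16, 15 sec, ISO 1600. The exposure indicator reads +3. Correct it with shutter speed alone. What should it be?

Overexposed by 3 stops → need 3 stops darker.
Shutter speed: 15 → 8 → 4 → 2.

2 s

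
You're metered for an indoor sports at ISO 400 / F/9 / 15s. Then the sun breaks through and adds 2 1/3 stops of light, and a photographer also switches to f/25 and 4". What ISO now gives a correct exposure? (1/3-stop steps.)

Scene light: 2 1/3 stops brighter.
Aperture: f/9 → f/10 → f/11 → f/13 → f/14 → f/16 → f/18 → f/20 → f/22 → f/25 — 3 stops stopped down (darker).
Shutter speed: 15 → 13 → 10 → 8 → 6 → 5 → 4 — 2 stops faster (darker).
Net so far: 2 2/3 stops darker. ISO: 400 → 500 → 640 → 800 → 1000 → 1250 → 1600 → 2000 → 2500.

ISO 2500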